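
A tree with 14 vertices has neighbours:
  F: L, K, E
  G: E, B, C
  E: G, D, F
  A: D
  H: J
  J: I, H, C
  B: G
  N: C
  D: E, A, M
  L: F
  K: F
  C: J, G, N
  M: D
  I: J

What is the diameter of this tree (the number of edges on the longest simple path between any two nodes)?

6

BFS from L reaches I last, at distance 6; BFS from I confirms no node is farther.
Path: L-F-E-G-C-J-I.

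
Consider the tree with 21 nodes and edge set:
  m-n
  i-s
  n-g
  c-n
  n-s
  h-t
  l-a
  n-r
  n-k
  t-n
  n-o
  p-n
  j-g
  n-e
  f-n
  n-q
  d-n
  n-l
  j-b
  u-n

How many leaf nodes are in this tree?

15

Degree-1 nodes: a, b, c, d, e, f, h, i, k, m, o, p, q, r, u — 15 of them.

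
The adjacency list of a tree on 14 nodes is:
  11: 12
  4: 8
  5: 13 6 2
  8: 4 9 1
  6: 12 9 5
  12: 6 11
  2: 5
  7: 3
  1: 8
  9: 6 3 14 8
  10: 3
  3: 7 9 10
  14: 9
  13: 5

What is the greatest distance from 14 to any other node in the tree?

4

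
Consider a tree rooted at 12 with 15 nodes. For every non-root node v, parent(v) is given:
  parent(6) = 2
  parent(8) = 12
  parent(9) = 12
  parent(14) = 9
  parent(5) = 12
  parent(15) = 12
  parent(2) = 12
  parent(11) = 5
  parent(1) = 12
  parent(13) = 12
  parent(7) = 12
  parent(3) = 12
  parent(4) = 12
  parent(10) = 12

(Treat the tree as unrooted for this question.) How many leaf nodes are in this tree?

11

The leaves are 1, 3, 4, 6, 7, 8, 10, 11, 13, 14, 15.
That is 11 leaves.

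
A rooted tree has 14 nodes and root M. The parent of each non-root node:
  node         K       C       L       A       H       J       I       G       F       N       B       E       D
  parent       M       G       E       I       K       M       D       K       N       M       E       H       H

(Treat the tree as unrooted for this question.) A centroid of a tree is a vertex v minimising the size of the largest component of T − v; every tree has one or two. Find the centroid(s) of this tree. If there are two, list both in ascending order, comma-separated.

H, K

If H is removed the pieces have sizes 7, 3, 3, all ≤ ⌊14/2⌋ = 7.
Its neighbour K also leaves a largest component of size 7, so both are centroids.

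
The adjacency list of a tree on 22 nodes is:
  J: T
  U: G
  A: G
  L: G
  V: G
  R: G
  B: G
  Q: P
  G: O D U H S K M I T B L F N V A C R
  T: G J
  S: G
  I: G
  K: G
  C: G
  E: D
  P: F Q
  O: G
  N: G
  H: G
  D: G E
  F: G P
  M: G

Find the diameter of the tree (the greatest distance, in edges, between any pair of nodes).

5

A longest path is Q - P - F - G - T - J, with 5 edges.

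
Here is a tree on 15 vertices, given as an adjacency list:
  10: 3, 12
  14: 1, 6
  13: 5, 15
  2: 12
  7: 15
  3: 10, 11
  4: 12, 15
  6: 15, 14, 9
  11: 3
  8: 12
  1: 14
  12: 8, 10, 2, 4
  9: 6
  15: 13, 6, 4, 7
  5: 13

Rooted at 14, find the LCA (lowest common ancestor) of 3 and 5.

15

3's ancestor chain is 3, 10, 12, 4, 15, 6, 14 and 5's is 5, 13, 15, 6, 14; they first meet at 15.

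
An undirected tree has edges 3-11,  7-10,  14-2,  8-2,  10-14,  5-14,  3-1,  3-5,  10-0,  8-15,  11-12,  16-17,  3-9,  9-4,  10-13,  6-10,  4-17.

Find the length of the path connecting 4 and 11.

4 – 9 – 3 – 11: 3 edges.

3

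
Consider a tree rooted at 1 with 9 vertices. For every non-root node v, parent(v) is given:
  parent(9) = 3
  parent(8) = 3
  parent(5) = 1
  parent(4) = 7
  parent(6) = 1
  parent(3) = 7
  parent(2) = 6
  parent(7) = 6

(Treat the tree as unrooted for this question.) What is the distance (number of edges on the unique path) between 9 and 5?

5

The path is 9 – 3 – 7 – 6 – 1 – 5, which has 5 edges.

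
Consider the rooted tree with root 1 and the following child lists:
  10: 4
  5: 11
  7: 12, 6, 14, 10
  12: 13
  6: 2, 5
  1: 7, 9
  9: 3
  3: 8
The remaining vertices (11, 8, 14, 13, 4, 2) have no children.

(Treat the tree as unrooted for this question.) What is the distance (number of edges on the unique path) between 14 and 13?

3

14–7–12–13: 3 edges.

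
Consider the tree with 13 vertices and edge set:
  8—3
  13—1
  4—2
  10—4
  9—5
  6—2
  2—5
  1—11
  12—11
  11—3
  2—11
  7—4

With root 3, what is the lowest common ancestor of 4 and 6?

2

4's ancestor chain is 4, 2, 11, 3 and 6's is 6, 2, 11, 3; they first meet at 2.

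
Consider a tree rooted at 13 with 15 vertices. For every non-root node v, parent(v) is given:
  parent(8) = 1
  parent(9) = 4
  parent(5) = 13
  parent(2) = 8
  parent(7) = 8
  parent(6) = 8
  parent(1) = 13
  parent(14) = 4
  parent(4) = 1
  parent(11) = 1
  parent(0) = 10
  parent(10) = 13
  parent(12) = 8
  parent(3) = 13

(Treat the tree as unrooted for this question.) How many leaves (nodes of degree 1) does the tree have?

10

Exactly 10 nodes have a single neighbour: 0, 2, 3, 5, 6, 7, 9, 11, 12, 14.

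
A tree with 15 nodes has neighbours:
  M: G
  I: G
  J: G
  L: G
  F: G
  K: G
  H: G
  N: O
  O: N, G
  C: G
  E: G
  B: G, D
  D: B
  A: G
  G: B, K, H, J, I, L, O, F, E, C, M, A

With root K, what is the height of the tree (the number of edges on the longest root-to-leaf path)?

3

A deepest node is D, reached by K → G → B → D.
That path has 3 edges, so the height is 3.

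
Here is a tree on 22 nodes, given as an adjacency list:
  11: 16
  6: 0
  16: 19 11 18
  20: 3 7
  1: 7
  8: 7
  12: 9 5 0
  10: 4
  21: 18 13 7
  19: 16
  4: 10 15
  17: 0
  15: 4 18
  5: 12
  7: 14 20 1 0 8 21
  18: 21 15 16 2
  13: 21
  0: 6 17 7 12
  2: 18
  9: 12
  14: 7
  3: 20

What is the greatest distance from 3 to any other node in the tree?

Distances from 3 peak at 7, attained at 10.
3 – 20 – 7 – 21 – 18 – 15 – 4 – 10

7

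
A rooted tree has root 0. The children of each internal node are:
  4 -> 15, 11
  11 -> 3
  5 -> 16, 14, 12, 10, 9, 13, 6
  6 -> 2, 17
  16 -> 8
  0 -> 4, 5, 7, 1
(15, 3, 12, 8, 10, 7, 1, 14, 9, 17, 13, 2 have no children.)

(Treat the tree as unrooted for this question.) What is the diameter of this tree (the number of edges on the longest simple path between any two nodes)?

Starting from 3, a farthest node is 17 at distance 6.
One longest path: 3 – 11 – 4 – 0 – 5 – 6 – 17.
So the diameter is 6.

6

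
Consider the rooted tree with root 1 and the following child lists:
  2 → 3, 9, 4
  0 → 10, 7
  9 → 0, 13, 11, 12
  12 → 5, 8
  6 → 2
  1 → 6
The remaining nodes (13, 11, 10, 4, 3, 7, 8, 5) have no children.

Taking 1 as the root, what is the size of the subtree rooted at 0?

3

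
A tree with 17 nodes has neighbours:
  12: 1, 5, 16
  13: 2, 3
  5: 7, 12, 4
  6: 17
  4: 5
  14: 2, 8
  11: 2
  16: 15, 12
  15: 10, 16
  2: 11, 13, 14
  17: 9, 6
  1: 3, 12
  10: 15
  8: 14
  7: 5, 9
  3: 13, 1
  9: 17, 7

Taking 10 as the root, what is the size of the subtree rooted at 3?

6

The subtree rooted at 3 contains: 3, 13, 2, 11, 14, 8 — 6 nodes.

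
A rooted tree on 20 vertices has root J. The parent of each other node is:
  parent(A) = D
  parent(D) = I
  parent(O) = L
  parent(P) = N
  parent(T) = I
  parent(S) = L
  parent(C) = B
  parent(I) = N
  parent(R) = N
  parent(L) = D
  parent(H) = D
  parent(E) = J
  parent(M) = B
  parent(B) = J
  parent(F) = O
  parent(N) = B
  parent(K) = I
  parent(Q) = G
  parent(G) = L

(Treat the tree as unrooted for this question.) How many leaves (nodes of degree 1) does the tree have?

12

Exactly 12 nodes have a single neighbour: A, C, E, F, H, K, M, P, Q, R, S, T.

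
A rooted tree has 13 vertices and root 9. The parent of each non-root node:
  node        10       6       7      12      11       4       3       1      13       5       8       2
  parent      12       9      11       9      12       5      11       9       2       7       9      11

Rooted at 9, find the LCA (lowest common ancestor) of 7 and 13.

Path 7→root: 7 11 12 9; path 13→root: 13 2 11 12 9.
First common node: 11.

11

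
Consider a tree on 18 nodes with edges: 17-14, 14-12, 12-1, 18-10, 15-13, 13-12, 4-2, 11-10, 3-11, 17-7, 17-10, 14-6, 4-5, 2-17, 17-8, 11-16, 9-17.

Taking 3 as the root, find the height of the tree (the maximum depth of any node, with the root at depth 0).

7

The longest root-to-leaf path is 3 → 11 → 10 → 17 → 14 → 12 → 13 → 15 (7 edges).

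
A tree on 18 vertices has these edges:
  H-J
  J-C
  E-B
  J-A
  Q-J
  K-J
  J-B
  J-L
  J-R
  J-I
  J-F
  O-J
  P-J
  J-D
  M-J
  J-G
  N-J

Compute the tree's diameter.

3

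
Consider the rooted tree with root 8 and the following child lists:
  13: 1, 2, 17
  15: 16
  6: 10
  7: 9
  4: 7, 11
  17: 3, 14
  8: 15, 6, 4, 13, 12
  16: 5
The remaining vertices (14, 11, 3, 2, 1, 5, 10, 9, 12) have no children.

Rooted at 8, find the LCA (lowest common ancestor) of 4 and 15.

Ancestors of 4 (toward the root): 4, 8.
Ancestors of 15: 15, 8.
The deepest node appearing in both lists is 8.

8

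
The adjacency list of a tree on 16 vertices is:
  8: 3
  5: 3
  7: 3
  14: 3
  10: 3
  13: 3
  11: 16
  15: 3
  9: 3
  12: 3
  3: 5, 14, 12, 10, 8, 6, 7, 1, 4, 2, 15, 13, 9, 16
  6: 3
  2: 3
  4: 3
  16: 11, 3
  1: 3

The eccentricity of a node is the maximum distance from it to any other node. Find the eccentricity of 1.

3

Distances from 1 peak at 3, attained at 11.
1–3–16–11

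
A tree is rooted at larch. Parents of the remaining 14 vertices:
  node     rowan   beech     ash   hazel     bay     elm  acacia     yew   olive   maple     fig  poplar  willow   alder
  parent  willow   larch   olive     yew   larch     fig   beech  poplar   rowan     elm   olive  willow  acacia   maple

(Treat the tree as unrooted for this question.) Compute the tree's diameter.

A longest path is alder - maple - elm - fig - olive - rowan - willow - acacia - beech - larch - bay, with 10 edges.

10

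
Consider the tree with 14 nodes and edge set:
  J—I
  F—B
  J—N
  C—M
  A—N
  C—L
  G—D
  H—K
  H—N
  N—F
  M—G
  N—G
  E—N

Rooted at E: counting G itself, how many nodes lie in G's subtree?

5

G's subtree: {G, M, D, C, L}, size 5.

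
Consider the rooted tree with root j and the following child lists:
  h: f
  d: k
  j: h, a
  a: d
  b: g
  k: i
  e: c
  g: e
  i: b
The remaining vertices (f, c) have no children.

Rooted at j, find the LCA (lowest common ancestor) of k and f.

Ancestors of k (toward the root): k, d, a, j.
Ancestors of f: f, h, j.
The deepest node appearing in both lists is j.

j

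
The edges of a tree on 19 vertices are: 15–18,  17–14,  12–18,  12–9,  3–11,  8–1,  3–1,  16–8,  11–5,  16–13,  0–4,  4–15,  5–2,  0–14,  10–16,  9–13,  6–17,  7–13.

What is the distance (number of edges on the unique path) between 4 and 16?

6

The path is 4 – 15 – 18 – 12 – 9 – 13 – 16, which has 6 edges.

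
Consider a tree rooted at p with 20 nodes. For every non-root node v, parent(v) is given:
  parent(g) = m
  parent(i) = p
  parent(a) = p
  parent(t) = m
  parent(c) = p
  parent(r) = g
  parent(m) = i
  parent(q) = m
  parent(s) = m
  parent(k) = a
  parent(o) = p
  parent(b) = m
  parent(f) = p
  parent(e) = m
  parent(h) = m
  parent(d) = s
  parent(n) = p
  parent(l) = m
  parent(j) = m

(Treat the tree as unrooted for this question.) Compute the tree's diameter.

6

A longest path is k – a – p – i – m – s – d, with 6 edges.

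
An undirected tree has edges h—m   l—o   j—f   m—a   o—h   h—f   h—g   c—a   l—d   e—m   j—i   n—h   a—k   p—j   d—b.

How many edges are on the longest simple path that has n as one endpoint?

5

A farthest node from n is b.
The path n–h–o–l–d–b has 5 edges.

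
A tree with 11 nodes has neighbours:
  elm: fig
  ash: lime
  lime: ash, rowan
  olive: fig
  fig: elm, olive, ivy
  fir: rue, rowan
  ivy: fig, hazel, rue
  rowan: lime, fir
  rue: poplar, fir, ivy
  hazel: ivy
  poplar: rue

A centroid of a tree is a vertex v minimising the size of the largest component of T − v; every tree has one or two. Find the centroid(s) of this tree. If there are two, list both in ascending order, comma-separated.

rue

If rue is removed the pieces have sizes 5, 4, 1, all ≤ ⌊11/2⌋ = 5.
Every other node leaves some component of size > 5, so the centroid is unique.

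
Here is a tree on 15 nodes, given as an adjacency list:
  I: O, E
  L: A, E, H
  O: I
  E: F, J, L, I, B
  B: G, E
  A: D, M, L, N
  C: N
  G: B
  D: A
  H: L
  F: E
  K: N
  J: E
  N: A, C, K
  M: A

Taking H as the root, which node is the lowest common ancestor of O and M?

O's ancestor chain is O, I, E, L, H and M's is M, A, L, H; they first meet at L.

L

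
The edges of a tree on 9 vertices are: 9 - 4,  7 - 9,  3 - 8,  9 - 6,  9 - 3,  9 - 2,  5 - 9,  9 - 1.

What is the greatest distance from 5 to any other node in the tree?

Distances from 5 peak at 3, attained at 8.
5 – 9 – 3 – 8

3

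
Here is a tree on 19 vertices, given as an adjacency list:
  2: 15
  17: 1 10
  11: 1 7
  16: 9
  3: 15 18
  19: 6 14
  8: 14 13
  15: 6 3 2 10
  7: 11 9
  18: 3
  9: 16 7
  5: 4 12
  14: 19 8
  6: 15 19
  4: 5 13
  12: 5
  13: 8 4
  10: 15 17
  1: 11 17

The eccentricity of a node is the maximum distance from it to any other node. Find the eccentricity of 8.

11

A farthest node from 8 is 16.
The path 8 – 14 – 19 – 6 – 15 – 10 – 17 – 1 – 11 – 7 – 9 – 16 has 11 edges.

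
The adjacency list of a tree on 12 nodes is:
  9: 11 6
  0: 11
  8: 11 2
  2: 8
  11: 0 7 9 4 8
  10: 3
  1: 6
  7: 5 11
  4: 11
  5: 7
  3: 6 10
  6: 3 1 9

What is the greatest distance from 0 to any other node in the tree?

Distances from 0 peak at 5, attained at 10.
0 – 11 – 9 – 6 – 3 – 10

5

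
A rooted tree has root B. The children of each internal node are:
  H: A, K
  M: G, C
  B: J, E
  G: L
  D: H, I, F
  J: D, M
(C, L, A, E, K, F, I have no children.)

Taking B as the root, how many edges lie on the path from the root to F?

3

Path from B to F: B – J – D – F, which has 3 edges.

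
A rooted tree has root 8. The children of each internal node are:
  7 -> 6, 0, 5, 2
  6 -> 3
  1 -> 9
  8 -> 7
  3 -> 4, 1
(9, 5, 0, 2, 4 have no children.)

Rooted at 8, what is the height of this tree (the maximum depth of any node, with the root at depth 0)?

5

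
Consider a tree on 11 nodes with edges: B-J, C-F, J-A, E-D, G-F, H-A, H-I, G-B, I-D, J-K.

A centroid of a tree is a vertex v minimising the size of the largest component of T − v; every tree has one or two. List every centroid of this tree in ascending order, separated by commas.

J

If J is removed the pieces have sizes 5, 4, 1, all ≤ ⌊11/2⌋ = 5.
No neighbour of J does as well, so J is the unique centroid.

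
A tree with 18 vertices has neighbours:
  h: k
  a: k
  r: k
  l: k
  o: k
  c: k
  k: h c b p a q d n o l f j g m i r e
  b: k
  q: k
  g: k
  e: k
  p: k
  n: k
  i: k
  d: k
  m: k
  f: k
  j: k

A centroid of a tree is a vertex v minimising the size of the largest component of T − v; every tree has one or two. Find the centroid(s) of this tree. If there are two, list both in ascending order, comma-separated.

k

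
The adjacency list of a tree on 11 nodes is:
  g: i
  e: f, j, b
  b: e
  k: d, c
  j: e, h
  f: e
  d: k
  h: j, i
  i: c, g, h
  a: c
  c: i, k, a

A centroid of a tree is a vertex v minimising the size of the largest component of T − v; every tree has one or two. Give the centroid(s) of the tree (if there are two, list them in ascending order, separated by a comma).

Delete i: the remaining components have sizes 5, 4, 1. Max 5 ≤ 5, so i is a centroid.
Every other node leaves some component of size > 5, so the centroid is unique.

i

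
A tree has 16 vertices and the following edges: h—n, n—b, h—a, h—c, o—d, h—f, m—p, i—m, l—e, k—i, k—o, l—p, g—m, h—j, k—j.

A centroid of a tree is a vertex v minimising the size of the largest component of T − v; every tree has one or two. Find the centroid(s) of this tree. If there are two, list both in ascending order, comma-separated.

k

Removing k splits the tree into components of sizes 7, 6, 2; the largest is 7 ≤ ⌊16/2⌋ = 8.
No neighbour of k does as well, so k is the unique centroid.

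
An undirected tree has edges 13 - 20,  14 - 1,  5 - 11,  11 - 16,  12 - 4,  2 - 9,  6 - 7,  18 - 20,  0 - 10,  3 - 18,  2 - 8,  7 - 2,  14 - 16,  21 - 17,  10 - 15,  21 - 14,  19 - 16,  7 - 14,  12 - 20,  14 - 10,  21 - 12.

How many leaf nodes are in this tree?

12

The leaves are 0, 1, 3, 4, 5, 6, 8, 9, 13, 15, 17, 19.
That is 12 leaves.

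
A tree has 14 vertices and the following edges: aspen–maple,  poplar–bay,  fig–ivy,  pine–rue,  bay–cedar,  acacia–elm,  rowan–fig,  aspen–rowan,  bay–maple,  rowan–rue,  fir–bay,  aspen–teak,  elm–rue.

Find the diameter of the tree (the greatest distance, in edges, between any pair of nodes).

7

A longest path is acacia-elm-rue-rowan-aspen-maple-bay-fir, with 7 edges.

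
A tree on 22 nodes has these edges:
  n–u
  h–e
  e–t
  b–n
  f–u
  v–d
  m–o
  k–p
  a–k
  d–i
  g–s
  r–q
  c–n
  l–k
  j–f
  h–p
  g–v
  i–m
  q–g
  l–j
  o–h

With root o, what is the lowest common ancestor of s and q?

g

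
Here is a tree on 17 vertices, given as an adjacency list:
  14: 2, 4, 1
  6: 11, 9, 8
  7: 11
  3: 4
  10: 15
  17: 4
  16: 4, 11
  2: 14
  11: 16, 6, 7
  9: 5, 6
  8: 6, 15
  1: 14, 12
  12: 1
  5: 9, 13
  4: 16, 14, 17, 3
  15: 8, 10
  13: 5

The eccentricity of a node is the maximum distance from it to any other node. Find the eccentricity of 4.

A farthest node from 4 is 10 (13 also at distance 6).
The path 4 – 16 – 11 – 6 – 8 – 15 – 10 has 6 edges.

6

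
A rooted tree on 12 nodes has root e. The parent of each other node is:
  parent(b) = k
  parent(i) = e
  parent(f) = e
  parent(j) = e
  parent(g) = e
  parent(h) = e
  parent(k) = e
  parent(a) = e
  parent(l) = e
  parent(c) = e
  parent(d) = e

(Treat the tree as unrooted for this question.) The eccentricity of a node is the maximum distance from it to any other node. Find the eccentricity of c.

3

Distances from c peak at 3, attained at b.
c–e–k–b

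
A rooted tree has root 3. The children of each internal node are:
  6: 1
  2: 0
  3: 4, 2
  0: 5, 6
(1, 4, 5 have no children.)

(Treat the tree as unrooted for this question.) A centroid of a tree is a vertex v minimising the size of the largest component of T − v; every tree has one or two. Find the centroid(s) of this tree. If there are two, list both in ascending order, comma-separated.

0

Delete 0: the remaining components have sizes 3, 2, 1. Max 3 ≤ 3, so 0 is a centroid.
No neighbour of 0 does as well, so 0 is the unique centroid.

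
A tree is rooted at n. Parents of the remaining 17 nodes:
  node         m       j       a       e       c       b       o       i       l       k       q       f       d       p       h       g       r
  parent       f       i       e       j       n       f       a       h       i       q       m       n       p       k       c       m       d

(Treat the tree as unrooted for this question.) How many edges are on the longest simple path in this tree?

A longest path is o-a-e-j-i-h-c-n-f-m-q-k-p-d-r, with 14 edges.

14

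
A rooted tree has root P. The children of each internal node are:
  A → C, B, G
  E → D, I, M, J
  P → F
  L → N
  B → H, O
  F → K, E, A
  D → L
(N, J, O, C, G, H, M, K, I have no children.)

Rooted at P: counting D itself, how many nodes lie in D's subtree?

3

Descendants of D (including itself): D, L, N. That's 3.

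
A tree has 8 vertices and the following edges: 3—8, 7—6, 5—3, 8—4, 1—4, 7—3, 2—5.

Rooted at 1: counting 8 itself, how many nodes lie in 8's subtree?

8's subtree: {8, 3, 7, 5, 6, 2}, size 6.

6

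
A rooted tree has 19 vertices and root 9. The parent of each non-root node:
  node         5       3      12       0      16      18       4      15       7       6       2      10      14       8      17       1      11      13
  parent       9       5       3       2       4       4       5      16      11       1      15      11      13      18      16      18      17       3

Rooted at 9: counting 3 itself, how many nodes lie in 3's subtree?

3's subtree: {3, 13, 12, 14}, size 4.

4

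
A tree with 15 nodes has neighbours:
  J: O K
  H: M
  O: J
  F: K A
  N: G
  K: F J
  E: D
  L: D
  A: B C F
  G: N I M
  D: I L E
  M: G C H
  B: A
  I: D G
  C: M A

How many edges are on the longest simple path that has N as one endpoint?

8

The node farthest from N is O, via N-G-M-C-A-F-K-J-O — 8 edges.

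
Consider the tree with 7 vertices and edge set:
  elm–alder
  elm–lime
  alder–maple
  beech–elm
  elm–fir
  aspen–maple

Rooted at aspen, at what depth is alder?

2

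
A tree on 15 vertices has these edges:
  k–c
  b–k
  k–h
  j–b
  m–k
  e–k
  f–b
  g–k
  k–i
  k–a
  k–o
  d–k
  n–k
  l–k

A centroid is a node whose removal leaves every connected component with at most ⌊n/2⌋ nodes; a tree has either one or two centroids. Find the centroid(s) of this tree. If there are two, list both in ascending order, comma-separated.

Removing k splits the tree into components of sizes 3, 1, 1, 1, 1, 1, 1, 1, 1, 1, 1, 1; the largest is 3 ≤ ⌊15/2⌋ = 7.
Every other node leaves some component of size > 7, so the centroid is unique.

k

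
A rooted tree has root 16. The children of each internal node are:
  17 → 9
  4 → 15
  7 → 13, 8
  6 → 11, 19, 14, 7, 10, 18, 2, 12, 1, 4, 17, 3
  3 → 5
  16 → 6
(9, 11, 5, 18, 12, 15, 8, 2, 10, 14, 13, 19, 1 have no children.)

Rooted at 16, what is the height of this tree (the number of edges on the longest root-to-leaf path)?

15 sits deepest: 16–6–4–15 — 3 edges from the root.

3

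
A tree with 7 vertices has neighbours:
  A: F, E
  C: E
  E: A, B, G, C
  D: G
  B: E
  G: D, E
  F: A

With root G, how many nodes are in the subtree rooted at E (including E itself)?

The subtree rooted at E contains: E, A, B, C, F — 5 nodes.

5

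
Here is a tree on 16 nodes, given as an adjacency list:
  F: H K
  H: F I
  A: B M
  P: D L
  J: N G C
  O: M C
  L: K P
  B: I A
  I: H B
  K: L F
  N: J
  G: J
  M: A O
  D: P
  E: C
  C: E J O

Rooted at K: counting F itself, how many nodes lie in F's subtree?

12

The subtree rooted at F contains: F, H, I, B, A, M, O, C, J, E, N, G — 12 nodes.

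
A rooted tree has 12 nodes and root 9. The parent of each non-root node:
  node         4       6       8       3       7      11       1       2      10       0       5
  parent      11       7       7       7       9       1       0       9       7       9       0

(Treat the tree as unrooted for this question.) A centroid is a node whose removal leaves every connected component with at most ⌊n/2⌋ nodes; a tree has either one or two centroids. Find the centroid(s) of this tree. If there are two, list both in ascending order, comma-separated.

Delete 9: the remaining components have sizes 5, 5, 1. Max 5 ≤ 6, so 9 is a centroid.
No neighbour of 9 does as well, so 9 is the unique centroid.

9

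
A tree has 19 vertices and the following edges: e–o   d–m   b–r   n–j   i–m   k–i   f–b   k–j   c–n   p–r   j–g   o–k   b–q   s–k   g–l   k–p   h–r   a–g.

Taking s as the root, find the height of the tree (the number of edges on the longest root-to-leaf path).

A deepest node is q, reached by s–k–p–r–b–q.
That path has 5 edges, so the height is 5.

5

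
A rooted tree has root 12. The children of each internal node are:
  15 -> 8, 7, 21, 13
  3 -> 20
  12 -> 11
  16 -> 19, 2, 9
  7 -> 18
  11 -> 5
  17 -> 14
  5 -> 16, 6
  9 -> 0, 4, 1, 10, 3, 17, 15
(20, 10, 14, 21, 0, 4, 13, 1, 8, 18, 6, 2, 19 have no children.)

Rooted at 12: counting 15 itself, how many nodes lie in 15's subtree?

6

15's subtree: {15, 13, 8, 7, 21, 18}, size 6.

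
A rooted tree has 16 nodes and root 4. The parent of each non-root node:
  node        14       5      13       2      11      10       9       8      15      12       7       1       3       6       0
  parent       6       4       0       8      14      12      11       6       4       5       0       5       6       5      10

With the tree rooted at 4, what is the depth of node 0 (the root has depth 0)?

4

4–5–12–10–0 — 4 edges.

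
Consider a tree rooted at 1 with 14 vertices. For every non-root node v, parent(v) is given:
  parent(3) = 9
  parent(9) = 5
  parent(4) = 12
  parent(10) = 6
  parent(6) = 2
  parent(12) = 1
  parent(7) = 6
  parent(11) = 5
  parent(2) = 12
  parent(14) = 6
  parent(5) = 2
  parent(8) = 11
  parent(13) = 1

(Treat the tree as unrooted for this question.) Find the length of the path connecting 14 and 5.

3

The path is 14–6–2–5, which has 3 edges.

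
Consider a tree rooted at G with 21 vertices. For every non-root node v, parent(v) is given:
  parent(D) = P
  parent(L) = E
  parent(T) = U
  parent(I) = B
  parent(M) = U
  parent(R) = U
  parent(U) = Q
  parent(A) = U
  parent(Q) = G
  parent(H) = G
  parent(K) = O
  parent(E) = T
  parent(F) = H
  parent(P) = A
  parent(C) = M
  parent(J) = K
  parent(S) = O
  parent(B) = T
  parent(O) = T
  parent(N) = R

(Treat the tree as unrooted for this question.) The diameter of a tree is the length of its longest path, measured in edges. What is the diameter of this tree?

A longest path is J - K - O - T - U - Q - G - H - F, with 8 edges.

8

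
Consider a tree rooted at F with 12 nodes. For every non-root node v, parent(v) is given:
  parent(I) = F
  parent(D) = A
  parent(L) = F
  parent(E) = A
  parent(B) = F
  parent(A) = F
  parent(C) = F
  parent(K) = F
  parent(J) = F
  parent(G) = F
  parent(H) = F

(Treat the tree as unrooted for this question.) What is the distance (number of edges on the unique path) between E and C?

3

The path is E – A – F – C, which has 3 edges.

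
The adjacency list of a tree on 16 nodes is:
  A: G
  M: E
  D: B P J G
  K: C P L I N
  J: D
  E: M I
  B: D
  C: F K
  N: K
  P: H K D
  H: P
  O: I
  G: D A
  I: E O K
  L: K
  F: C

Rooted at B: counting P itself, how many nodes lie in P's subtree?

11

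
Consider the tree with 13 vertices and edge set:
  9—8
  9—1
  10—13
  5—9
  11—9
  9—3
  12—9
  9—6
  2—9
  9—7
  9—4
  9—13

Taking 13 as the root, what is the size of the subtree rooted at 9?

11

Descendants of 9 (including itself): 9, 12, 4, 11, 7, 3, 6, 8, 2, 1, 5. That's 11.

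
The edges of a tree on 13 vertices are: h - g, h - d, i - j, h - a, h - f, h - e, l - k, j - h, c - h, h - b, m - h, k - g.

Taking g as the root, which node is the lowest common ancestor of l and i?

g

l's ancestor chain is l, k, g and i's is i, j, h, g; they first meet at g.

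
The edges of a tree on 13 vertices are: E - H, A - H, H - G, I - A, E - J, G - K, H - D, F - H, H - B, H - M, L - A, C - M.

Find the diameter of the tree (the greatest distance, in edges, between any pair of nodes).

4

BFS from J reaches K last, at distance 4; BFS from K confirms no node is farther.
Path: J-E-H-G-K.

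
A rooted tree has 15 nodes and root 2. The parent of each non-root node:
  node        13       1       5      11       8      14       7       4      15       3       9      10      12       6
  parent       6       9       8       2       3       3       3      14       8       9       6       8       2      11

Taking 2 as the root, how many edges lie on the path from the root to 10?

Climbing from 10 to the root: 10–8–3–9–6–11–2. That's 6 steps.

6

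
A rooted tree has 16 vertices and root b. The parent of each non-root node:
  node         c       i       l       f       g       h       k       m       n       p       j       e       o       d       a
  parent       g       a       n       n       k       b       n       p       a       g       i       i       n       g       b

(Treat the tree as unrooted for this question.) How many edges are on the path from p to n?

3

p–g–k–n: 3 edges.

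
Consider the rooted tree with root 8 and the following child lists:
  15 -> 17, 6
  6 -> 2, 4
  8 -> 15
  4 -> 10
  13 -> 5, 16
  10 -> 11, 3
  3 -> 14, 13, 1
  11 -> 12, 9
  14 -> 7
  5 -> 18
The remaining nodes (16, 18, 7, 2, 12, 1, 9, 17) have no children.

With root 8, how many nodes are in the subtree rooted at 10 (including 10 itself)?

Descendants of 10 (including itself): 10, 3, 11, 13, 1, 14, 9, 12, 16, 5, 7, 18. That's 12.

12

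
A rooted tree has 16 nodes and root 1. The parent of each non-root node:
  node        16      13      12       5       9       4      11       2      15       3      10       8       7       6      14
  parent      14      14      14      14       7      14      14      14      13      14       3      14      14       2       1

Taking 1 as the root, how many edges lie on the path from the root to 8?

Climbing from 8 to the root: 8–14–1. That's 2 steps.

2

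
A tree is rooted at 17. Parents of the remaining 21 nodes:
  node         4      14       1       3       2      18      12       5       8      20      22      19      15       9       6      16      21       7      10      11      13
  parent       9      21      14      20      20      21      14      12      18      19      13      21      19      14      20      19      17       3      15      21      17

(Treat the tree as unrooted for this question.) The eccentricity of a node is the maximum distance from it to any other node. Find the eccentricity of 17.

5

Distances from 17 peak at 5, attained at 7.
17 – 21 – 19 – 20 – 3 – 7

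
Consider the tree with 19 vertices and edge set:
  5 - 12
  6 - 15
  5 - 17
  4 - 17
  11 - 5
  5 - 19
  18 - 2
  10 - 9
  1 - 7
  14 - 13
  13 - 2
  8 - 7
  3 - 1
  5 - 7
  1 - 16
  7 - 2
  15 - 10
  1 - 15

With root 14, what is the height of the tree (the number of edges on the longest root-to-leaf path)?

The longest root-to-leaf path is 14–13–2–7–1–15–10–9 (7 edges).

7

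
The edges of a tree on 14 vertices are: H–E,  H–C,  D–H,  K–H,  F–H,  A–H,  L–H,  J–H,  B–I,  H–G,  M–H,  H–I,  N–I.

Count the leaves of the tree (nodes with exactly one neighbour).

12

The leaves are A, B, C, D, E, F, G, J, K, L, M, N.
That is 12 leaves.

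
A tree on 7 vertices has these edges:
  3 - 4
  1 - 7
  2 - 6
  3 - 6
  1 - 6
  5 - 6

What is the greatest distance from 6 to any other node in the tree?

2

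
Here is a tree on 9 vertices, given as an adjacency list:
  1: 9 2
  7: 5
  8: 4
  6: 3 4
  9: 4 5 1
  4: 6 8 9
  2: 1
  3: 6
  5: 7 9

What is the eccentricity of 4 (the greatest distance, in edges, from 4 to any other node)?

The node farthest from 4 is 7 (2 also at distance 3), via 4 – 9 – 5 – 7 — 3 edges.

3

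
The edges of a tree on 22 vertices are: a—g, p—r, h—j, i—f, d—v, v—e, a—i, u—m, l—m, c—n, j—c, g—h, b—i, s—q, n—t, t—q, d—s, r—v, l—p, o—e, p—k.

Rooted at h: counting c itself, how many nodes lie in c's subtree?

Descendants of c (including itself): c, n, t, q, s, d, v, r, e, p, o, l, k, m, u. That's 15.

15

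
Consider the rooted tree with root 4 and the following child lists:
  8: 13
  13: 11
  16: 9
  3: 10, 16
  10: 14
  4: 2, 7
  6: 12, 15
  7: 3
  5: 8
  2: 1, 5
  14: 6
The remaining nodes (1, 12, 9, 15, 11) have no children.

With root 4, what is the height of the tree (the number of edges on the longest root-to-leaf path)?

15 sits deepest: 4 – 7 – 3 – 10 – 14 – 6 – 15 — 6 edges from the root.

6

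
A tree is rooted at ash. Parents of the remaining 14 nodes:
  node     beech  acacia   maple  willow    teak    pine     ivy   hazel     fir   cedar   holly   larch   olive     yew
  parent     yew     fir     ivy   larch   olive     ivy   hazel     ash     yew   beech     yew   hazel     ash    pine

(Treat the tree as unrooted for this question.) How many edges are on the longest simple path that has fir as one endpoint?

7

The node farthest from fir is teak, via fir – yew – pine – ivy – hazel – ash – olive – teak — 7 edges.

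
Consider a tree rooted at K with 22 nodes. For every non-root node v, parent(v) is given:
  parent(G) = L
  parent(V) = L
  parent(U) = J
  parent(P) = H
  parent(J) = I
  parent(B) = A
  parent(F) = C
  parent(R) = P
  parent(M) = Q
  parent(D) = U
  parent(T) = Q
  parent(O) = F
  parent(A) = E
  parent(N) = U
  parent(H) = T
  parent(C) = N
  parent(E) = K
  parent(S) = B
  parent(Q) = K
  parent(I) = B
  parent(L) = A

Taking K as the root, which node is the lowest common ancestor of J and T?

K

Path J→root: J I B A E K; path T→root: T Q K.
First common node: K.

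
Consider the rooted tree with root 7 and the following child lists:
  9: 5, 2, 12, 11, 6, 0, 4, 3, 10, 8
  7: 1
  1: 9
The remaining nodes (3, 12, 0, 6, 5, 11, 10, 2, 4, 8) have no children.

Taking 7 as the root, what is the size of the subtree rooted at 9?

Descendants of 9 (including itself): 9, 8, 10, 11, 2, 12, 5, 6, 4, 3, 0. That's 11.

11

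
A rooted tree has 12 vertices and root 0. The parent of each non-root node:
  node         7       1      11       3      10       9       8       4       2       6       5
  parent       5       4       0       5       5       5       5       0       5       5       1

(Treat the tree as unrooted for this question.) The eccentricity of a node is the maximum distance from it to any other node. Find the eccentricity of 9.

The node farthest from 9 is 11, via 9–5–1–4–0–11 — 5 edges.

5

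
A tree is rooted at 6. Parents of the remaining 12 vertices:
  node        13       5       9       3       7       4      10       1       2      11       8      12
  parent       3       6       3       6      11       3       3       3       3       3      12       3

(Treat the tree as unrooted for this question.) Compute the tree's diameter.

A longest path is 5 – 6 – 3 – 11 – 7, with 4 edges.

4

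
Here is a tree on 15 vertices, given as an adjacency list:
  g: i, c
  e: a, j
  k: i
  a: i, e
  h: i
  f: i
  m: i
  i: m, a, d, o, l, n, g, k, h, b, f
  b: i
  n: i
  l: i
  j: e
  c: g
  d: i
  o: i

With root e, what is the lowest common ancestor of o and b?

Ancestors of o (toward the root): o, i, a, e.
Ancestors of b: b, i, a, e.
The deepest node appearing in both lists is i.

i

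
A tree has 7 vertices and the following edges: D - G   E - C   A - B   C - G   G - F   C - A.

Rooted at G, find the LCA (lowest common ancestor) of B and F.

B's ancestor chain is B, A, C, G and F's is F, G; they first meet at G.

G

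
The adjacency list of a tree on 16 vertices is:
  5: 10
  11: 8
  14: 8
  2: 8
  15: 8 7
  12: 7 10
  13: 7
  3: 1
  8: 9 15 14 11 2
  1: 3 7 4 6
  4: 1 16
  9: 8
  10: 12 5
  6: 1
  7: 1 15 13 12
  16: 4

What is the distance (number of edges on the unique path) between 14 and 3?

The path is 14 – 8 – 15 – 7 – 1 – 3, which has 5 edges.

5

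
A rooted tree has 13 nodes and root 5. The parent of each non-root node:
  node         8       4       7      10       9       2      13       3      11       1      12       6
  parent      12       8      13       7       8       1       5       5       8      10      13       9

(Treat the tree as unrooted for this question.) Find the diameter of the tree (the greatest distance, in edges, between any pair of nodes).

8

Starting from 2, a farthest node is 6 at distance 8.
One longest path: 2 - 1 - 10 - 7 - 13 - 12 - 8 - 9 - 6.
So the diameter is 8.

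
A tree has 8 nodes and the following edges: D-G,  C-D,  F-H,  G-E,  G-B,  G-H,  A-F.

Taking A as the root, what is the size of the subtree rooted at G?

5

G's subtree: {G, E, B, D, C}, size 5.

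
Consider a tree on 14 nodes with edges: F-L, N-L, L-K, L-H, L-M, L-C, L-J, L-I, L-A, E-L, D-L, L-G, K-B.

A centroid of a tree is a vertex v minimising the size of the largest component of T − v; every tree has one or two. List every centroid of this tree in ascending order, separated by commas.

If L is removed the pieces have sizes 2, 1, 1, 1, 1, 1, 1, 1, 1, 1, 1, 1, all ≤ ⌊14/2⌋ = 7.
Every other node leaves some component of size > 7, so the centroid is unique.

L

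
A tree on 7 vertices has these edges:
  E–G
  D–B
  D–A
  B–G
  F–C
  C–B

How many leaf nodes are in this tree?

The leaves are A, E, F.
That is 3 leaves.

3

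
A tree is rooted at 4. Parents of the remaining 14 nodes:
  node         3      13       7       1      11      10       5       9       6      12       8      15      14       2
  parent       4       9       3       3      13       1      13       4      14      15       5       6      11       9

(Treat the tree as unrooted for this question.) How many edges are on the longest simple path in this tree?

10

BFS from 12 reaches 10 last, at distance 10; BFS from 10 confirms no node is farther.
Path: 12-15-6-14-11-13-9-4-3-1-10.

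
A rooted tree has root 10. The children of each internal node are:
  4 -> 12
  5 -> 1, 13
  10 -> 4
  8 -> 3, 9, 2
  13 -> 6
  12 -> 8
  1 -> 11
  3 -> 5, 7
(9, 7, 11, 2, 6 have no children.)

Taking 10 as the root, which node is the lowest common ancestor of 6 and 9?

Path 6→root: 6 13 5 3 8 12 4 10; path 9→root: 9 8 12 4 10.
First common node: 8.

8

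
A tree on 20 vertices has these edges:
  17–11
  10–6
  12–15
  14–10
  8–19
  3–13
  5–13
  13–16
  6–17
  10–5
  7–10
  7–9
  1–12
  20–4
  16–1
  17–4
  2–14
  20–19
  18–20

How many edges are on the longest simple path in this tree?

Starting from 15, a farthest node is 8 at distance 12.
One longest path: 15-12-1-16-13-5-10-6-17-4-20-19-8.
So the diameter is 12.

12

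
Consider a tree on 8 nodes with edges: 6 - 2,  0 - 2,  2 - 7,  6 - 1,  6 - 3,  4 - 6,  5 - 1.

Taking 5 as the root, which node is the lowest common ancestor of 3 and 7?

Path 3→root: 3 6 1 5; path 7→root: 7 2 6 1 5.
First common node: 6.

6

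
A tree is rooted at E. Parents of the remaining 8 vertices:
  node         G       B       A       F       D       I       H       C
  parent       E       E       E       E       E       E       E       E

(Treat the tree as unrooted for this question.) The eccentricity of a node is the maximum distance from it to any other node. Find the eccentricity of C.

2

The node farthest from C is I (B, F, A, H, D, G also at distance 2), via C–E–I — 2 edges.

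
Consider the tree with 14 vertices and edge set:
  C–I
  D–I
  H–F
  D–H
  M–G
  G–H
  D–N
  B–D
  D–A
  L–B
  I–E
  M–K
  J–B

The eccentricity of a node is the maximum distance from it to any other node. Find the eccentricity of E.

6

The node farthest from E is K, via E–I–D–H–G–M–K — 6 edges.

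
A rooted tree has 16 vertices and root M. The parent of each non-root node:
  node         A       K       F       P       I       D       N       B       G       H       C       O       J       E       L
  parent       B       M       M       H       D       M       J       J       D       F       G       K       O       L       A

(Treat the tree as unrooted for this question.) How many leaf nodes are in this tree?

Degree-1 nodes: C, E, I, N, P — 5 of them.

5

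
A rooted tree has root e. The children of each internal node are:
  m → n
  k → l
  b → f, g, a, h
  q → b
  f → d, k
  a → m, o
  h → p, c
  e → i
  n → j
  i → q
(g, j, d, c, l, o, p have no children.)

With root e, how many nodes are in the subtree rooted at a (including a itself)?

5

a's subtree: {a, m, o, n, j}, size 5.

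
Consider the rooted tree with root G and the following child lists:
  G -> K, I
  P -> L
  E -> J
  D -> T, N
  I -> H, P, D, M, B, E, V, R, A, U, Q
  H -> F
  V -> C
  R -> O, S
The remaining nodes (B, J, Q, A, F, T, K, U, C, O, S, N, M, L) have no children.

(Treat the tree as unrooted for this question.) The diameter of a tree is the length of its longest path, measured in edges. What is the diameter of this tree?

Starting from K, a farthest node is O at distance 4.
One longest path: K – G – I – R – O.
So the diameter is 4.

4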